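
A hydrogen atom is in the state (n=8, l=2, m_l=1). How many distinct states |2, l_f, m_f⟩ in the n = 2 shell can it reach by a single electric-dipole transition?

2

E1 requires Δl = ±1, so l_f ∈ {1, 3}; with 0 ≤ l_f ≤ n_f−1 = 1, the allowed l_f values are {1}.
For l_f = 1: m_f ∈ {m_i−1, m_i, m_i+1} ∩ [−1, 1] = {0, 1} → 2 states.
Total: 2.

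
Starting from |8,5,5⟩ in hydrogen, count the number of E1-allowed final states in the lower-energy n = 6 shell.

E1 requires Δl = ±1, so l_f ∈ {4, 6}; with 0 ≤ l_f ≤ n_f−1 = 5, the allowed l_f values are {4}.
For l_f = 4: m_f ∈ {m_i−1, m_i, m_i+1} ∩ [−4, 4] = {4} → 1 state.
Total: 1.

1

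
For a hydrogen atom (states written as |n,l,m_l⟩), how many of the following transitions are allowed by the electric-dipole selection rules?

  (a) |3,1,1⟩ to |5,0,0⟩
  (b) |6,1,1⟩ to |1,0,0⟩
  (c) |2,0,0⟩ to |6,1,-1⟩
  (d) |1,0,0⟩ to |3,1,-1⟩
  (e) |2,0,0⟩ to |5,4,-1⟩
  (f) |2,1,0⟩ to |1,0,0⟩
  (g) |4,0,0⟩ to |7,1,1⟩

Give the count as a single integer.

(a) allowed
(b) allowed
(c) allowed
(d) allowed
(e) forbidden — Δl = +4 (E1 requires Δl = ±1)
(f) allowed
(g) allowed
Total allowed: 6 of 7.

6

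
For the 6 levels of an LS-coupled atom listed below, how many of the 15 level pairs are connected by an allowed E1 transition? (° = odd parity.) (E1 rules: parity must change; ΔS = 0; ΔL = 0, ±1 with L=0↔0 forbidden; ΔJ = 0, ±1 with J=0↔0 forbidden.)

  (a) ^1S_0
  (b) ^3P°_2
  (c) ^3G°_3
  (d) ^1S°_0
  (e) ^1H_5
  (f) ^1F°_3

(a)–(b): forbidden (ΔS, ΔJ).
(a)–(c): forbidden (ΔS, ΔL, ΔJ).
(a)–(d): forbidden (ΔL, ΔJ).
(a)–(e): forbidden (parity, ΔL, ΔJ).
(a)–(f): forbidden (ΔL, ΔJ).
(b)–(c): forbidden (parity, ΔL).
(b)–(d): forbidden (parity, ΔS, ΔJ).
(b)–(e): forbidden (ΔS, ΔL, ΔJ).
(b)–(f): forbidden (parity, ΔS, ΔL).
(c)–(d): forbidden (parity, ΔS, ΔL, ΔJ).
(c)–(e): forbidden (ΔS, ΔJ).
(c)–(f): forbidden (parity, ΔS).
(d)–(e): forbidden (ΔL, ΔJ).
(d)–(f): forbidden (parity, ΔL, ΔJ).
(e)–(f): forbidden (ΔL, ΔJ).
Allowed pairs: 0 of 15.

0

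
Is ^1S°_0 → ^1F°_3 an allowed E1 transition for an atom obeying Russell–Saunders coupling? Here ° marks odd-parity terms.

Initial level: S=0, L=0, J=0, parity odd. Final level: S=0, L=3, J=3, parity odd.
Parity must change: odd → odd — ✗.
ΔS = 0: S: 0 → 0 — ✓.
ΔL = 0, ±1 (not L=0↔0): L: 0 → 3, ΔL = +3 — ✗.
ΔJ = 0, ±1 (not J=0↔0): J: 0 → 3, ΔJ = +3 — ✗.
Rule(s) violated: parity, ΔL, ΔJ.

forbidden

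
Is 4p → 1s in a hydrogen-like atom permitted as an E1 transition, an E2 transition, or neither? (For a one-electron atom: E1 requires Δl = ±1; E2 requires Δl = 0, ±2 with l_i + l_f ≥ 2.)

E1

Δl = 0 − 1 = -1; l_i + l_f = 1.
E1 (Δl = ±1): satisfied.
E2 (Δl = 0,±2, l_i+l_f ≥ 2): not satisfied.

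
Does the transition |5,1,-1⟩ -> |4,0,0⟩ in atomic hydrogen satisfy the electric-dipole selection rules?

Initial l = 1, final l = 0, so Δl = -1. E1 requires Δl = ±1: passes.
m_l: -1 → 0 (Δm_l = +1). |Δm_l| ≤ 1 passes.
All E1 selection rules are satisfied.

allowed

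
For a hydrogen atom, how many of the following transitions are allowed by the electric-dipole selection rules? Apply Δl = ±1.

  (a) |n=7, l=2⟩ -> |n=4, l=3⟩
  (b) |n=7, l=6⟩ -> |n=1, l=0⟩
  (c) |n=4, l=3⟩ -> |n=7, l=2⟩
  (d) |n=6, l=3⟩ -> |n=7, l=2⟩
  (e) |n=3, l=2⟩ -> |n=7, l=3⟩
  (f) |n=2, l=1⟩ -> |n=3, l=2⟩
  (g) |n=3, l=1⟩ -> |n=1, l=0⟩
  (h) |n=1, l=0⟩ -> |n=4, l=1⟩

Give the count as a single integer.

7

(a) allowed
(b) forbidden — Δl = -6 (E1 requires Δl = ±1)
(c) allowed
(d) allowed
(e) allowed
(f) allowed
(g) allowed
(h) allowed
Total allowed: 7 of 8.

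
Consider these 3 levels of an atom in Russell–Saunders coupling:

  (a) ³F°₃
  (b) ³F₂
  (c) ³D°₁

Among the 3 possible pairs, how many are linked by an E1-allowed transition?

2

(a)–(b): allowed.
(a)–(c): forbidden (parity, ΔJ).
(b)–(c): allowed.
Allowed pairs: 2 of 3.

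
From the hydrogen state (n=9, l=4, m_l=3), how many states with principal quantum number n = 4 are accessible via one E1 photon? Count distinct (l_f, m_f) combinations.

2

E1 requires Δl = ±1, so l_f ∈ {3, 5}; with 0 ≤ l_f ≤ n_f−1 = 3, the allowed l_f values are {3}.
For l_f = 3: m_f ∈ {m_i−1, m_i, m_i+1} ∩ [−3, 3] = {2, 3} → 2 states.
Total: 2.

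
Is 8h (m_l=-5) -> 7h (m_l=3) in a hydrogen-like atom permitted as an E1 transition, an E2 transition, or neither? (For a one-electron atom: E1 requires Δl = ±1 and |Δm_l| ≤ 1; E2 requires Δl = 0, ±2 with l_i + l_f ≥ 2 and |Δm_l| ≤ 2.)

neither

Δl = 5 − 5 = +0; l_i + l_f = 10.
Δm_l = +8.
E1 (Δl = ±1, |Δm_l| ≤ 1): not satisfied.
E2 (Δl = 0,±2, l_i+l_f ≥ 2, |Δm_l| ≤ 2): not satisfied.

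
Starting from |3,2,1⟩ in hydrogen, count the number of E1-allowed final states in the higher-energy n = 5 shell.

5

E1 requires Δl = ±1, so l_f ∈ {1, 3}; with 0 ≤ l_f ≤ n_f−1 = 4, the allowed l_f values are {1, 3}.
For l_f = 1: m_f ∈ {m_i−1, m_i, m_i+1} ∩ [−1, 1] = {0, 1} → 2 states.
For l_f = 3: m_f ∈ {m_i−1, m_i, m_i+1} ∩ [−3, 3] = {0, 1, 2} → 3 states.
Total: 5.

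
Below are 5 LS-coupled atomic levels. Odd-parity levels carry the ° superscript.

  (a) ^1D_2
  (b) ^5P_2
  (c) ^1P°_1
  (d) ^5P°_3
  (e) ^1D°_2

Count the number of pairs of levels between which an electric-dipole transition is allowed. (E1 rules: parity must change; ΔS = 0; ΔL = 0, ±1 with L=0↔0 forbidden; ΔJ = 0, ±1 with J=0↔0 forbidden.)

(a)–(b): forbidden (parity, ΔS).
(a)–(c): allowed.
(a)–(d): forbidden (ΔS).
(a)–(e): allowed.
(b)–(c): forbidden (ΔS).
(b)–(d): allowed.
(b)–(e): forbidden (ΔS).
(c)–(d): forbidden (parity, ΔS, ΔJ).
(c)–(e): forbidden (parity).
(d)–(e): forbidden (parity, ΔS).
Allowed pairs: 3 of 10.

3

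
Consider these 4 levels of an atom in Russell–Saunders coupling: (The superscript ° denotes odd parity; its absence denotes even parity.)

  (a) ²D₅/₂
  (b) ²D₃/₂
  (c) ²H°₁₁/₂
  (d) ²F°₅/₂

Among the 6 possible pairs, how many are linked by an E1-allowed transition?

(a)–(b): forbidden (parity).
(a)–(c): forbidden (ΔL, ΔJ).
(a)–(d): allowed.
(b)–(c): forbidden (ΔL, ΔJ).
(b)–(d): allowed.
(c)–(d): forbidden (parity, ΔL, ΔJ).
Allowed pairs: 2 of 6.

2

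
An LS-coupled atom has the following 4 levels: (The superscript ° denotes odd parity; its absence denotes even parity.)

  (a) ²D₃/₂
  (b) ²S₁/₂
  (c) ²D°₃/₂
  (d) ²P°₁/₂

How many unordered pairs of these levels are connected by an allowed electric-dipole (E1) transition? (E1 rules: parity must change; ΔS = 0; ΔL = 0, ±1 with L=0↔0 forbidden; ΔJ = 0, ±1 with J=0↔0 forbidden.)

(a)–(b): forbidden (parity, ΔL).
(a)–(c): allowed.
(a)–(d): allowed.
(b)–(c): forbidden (ΔL).
(b)–(d): allowed.
(c)–(d): forbidden (parity).
Allowed pairs: 3 of 6.

3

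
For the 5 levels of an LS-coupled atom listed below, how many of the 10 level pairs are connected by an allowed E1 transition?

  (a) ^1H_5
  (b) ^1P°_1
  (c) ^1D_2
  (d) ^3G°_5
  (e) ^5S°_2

1

(a)–(b): forbidden (ΔL, ΔJ).
(a)–(c): forbidden (parity, ΔL, ΔJ).
(a)–(d): forbidden (ΔS).
(a)–(e): forbidden (ΔS, ΔL, ΔJ).
(b)–(c): allowed.
(b)–(d): forbidden (parity, ΔS, ΔL, ΔJ).
(b)–(e): forbidden (parity, ΔS).
(c)–(d): forbidden (ΔS, ΔL, ΔJ).
(c)–(e): forbidden (ΔS, ΔL).
(d)–(e): forbidden (parity, ΔS, ΔL, ΔJ).
Allowed pairs: 1 of 10.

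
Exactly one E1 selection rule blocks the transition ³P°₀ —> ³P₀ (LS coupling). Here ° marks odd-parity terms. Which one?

Initial level: S=1, L=1, J=0, parity odd. Final level: S=1, L=1, J=0, parity even.
ΔS = 0: S: 1 → 1 — ok.
ΔJ = 0, ±1 (not J=0↔0): J: 0 → 0, ΔJ = +0 — fails.
Parity must change: odd → even — ok.
ΔL = 0, ±1 (not L=0↔0): L: 1 → 1, ΔL = +0 — ok.

the J=0 ↔ J=0 exclusion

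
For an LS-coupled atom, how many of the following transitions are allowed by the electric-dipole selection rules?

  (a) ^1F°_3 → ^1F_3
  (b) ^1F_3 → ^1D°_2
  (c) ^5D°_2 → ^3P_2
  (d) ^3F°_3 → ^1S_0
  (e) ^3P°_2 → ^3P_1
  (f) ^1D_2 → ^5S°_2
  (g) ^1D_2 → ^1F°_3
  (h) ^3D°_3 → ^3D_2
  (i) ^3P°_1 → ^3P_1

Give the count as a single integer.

(a) allowed
(b) allowed
(c) forbidden (ΔS fails)
(d) forbidden (ΔS, ΔL, ΔJ fail)
(e) allowed
(f) forbidden (ΔS, ΔL fail)
(g) allowed
(h) allowed
(i) allowed
Total allowed: 6 of 9.

6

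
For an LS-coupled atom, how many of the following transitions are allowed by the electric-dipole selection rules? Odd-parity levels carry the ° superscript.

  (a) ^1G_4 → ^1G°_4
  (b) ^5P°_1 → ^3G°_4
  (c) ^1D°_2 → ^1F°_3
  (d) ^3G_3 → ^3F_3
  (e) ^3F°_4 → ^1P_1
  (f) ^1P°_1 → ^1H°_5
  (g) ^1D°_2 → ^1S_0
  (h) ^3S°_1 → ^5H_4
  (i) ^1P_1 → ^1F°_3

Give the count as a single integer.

1

(a) allowed
(b) forbidden (parity, ΔS, ΔL, ΔJ fail)
(c) forbidden (parity fails)
(d) forbidden (parity fails)
(e) forbidden (ΔS, ΔL, ΔJ fail)
(f) forbidden (parity, ΔL, ΔJ fail)
(g) forbidden (ΔL, ΔJ fail)
(h) forbidden (ΔS, ΔL, ΔJ fail)
(i) forbidden (ΔL, ΔJ fail)
Total allowed: 1 of 9.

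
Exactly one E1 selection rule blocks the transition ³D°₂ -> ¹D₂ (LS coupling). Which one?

the ΔS = 0 rule

Initial level: S=1, L=2, J=2, parity odd. Final level: S=0, L=2, J=2, parity even.
ΔS = 0: S: 1 → 0 — fails.
Parity must change: odd → even — passes.
ΔJ = 0, ±1 (not J=0↔0): J: 2 → 2, ΔJ = +0 — passes.
ΔL = 0, ±1 (not L=0↔0): L: 2 → 2, ΔL = +0 — passes.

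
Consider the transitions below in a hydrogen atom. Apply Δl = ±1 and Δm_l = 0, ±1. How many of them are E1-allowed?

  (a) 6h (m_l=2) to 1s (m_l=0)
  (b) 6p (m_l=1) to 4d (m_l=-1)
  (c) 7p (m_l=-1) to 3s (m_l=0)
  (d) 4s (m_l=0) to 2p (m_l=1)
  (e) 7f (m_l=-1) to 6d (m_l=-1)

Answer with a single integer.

3

(a) forbidden — Δl = -5 (E1 requires Δl = ±1); Δm_l = -2 (E1 requires Δm_l = 0, ±1)
(b) forbidden — Δm_l = -2 (E1 requires Δm_l = 0, ±1)
(c) allowed
(d) allowed
(e) allowed
Total allowed: 3 of 5.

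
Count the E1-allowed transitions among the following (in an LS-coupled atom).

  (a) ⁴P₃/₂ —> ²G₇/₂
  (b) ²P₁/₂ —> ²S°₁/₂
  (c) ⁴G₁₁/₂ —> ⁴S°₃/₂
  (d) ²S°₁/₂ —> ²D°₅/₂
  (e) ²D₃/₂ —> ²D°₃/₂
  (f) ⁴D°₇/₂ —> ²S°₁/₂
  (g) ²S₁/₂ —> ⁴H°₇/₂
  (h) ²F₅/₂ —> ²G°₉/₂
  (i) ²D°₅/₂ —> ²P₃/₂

3

(a) forbidden (parity, ΔS, ΔL, ΔJ fail)
(b) allowed
(c) forbidden (ΔL, ΔJ fail)
(d) forbidden (parity, ΔL, ΔJ fail)
(e) allowed
(f) forbidden (parity, ΔS, ΔL, ΔJ fail)
(g) forbidden (ΔS, ΔL, ΔJ fail)
(h) forbidden (ΔJ fails)
(i) allowed
Total allowed: 3 of 9.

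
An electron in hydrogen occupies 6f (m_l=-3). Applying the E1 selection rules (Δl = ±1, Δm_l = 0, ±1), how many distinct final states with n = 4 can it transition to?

E1 requires Δl = ±1, so l_f ∈ {2, 4}; with 0 ≤ l_f ≤ n_f−1 = 3, the allowed l_f values are {2}.
For l_f = 2: m_f ∈ {m_i−1, m_i, m_i+1} ∩ [−2, 2] = {-2} → 1 state.
Total: 1.

1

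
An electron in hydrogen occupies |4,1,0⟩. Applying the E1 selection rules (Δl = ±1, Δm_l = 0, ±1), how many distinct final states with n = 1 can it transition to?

1

E1 requires Δl = ±1, so l_f ∈ {0, 2}; with 0 ≤ l_f ≤ n_f−1 = 0, the allowed l_f values are {0}.
For l_f = 0: m_f ∈ {m_i−1, m_i, m_i+1} ∩ [−0, 0] = {0} → 1 state.
Total: 1.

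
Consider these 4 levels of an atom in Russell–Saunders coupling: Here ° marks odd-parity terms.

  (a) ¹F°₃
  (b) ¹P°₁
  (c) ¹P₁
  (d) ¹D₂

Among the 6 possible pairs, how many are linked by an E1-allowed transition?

3

(a)–(b): forbidden (parity, ΔL, ΔJ).
(a)–(c): forbidden (ΔL, ΔJ).
(a)–(d): allowed.
(b)–(c): allowed.
(b)–(d): allowed.
(c)–(d): forbidden (parity).
Allowed pairs: 3 of 6.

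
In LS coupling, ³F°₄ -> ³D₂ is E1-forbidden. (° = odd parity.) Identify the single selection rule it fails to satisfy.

Initial level: S=1, L=3, J=4, parity odd. Final level: S=1, L=2, J=2, parity even.
ΔS = 0: S: 1 → 1 — ok.
ΔJ = 0, ±1 (not J=0↔0): J: 4 → 2, ΔJ = -2 — fails.
ΔL = 0, ±1 (not L=0↔0): L: 3 → 2, ΔL = -1 — ok.
Parity must change: odd → even — ok.

the ΔJ = 0, ±1 rule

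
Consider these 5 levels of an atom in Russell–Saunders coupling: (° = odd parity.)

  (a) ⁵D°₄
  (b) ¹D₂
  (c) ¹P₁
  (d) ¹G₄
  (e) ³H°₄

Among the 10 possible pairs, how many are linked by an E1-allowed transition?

(a)–(b): forbidden (ΔS, ΔJ).
(a)–(c): forbidden (ΔS, ΔJ).
(a)–(d): forbidden (ΔS, ΔL).
(a)–(e): forbidden (parity, ΔS, ΔL).
(b)–(c): forbidden (parity).
(b)–(d): forbidden (parity, ΔL, ΔJ).
(b)–(e): forbidden (ΔS, ΔL, ΔJ).
(c)–(d): forbidden (parity, ΔL, ΔJ).
(c)–(e): forbidden (ΔS, ΔL, ΔJ).
(d)–(e): forbidden (ΔS).
Allowed pairs: 0 of 10.

0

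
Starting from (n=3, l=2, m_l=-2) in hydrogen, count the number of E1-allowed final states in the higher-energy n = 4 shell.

E1 requires Δl = ±1, so l_f ∈ {1, 3}; with 0 ≤ l_f ≤ n_f−1 = 3, the allowed l_f values are {1, 3}.
For l_f = 1: m_f ∈ {m_i−1, m_i, m_i+1} ∩ [−1, 1] = {-1} → 1 state.
For l_f = 3: m_f ∈ {m_i−1, m_i, m_i+1} ∩ [−3, 3] = {-3, -2, -1} → 3 states.
Total: 4.

4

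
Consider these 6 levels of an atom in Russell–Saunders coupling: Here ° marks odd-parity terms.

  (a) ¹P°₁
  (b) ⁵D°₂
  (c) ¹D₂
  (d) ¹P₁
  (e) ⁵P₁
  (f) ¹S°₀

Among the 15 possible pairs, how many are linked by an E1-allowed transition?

(a)–(b): forbidden (parity, ΔS).
(a)–(c): allowed.
(a)–(d): allowed.
(a)–(e): forbidden (ΔS).
(a)–(f): forbidden (parity).
(b)–(c): forbidden (ΔS).
(b)–(d): forbidden (ΔS).
(b)–(e): allowed.
(b)–(f): forbidden (parity, ΔS, ΔL, ΔJ).
(c)–(d): forbidden (parity).
(c)–(e): forbidden (parity, ΔS).
(c)–(f): forbidden (ΔL, ΔJ).
(d)–(e): forbidden (parity, ΔS).
(d)–(f): allowed.
(e)–(f): forbidden (ΔS).
Allowed pairs: 4 of 15.

4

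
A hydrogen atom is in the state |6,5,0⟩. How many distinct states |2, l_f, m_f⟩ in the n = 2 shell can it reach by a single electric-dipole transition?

E1 requires l_f ∈ {4, 6}, but neither lies in [0, 1], so no final state is reachable.
Total: 0.

0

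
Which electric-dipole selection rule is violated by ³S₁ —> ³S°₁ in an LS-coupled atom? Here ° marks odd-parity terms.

the L=0 ↔ L=0 exclusion

Parity must change: even → odd — ok.
ΔJ = 0, ±1 (not J=0↔0): J: 1 → 1, ΔJ = +0 — ok.
ΔS = 0: S: 1 → 1 — ok.
ΔL = 0, ±1 (not L=0↔0): L: 0 → 0, ΔL = +0 — fails.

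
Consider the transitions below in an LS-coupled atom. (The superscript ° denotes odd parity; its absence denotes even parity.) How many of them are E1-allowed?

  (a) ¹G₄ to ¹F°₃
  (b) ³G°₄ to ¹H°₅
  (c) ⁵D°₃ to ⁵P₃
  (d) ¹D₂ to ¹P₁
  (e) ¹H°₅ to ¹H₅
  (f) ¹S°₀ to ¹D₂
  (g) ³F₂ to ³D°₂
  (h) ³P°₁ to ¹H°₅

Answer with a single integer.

4

(a) allowed
(b) forbidden (parity, ΔS fail)
(c) allowed
(d) forbidden (parity fails)
(e) allowed
(f) forbidden (ΔL, ΔJ fail)
(g) allowed
(h) forbidden (parity, ΔS, ΔL, ΔJ fail)
Total allowed: 4 of 8.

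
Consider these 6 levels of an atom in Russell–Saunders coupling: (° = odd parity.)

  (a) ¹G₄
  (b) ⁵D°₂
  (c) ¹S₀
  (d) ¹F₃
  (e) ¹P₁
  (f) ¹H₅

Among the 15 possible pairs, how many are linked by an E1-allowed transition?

0

(a)–(b): forbidden (ΔS, ΔL, ΔJ).
(a)–(c): forbidden (parity, ΔL, ΔJ).
(a)–(d): forbidden (parity).
(a)–(e): forbidden (parity, ΔL, ΔJ).
(a)–(f): forbidden (parity).
(b)–(c): forbidden (ΔS, ΔL, ΔJ).
(b)–(d): forbidden (ΔS).
(b)–(e): forbidden (ΔS).
(b)–(f): forbidden (ΔS, ΔL, ΔJ).
(c)–(d): forbidden (parity, ΔL, ΔJ).
(c)–(e): forbidden (parity).
(c)–(f): forbidden (parity, ΔL, ΔJ).
(d)–(e): forbidden (parity, ΔL, ΔJ).
(d)–(f): forbidden (parity, ΔL, ΔJ).
(e)–(f): forbidden (parity, ΔL, ΔJ).
Allowed pairs: 0 of 15.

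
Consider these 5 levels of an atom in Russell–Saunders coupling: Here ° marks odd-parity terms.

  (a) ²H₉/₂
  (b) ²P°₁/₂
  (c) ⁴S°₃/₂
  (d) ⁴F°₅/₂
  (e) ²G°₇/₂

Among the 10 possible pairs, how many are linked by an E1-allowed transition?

(a)–(b): forbidden (ΔL, ΔJ).
(a)–(c): forbidden (ΔS, ΔL, ΔJ).
(a)–(d): forbidden (ΔS, ΔL, ΔJ).
(a)–(e): allowed.
(b)–(c): forbidden (parity, ΔS).
(b)–(d): forbidden (parity, ΔS, ΔL, ΔJ).
(b)–(e): forbidden (parity, ΔL, ΔJ).
(c)–(d): forbidden (parity, ΔL).
(c)–(e): forbidden (parity, ΔS, ΔL, ΔJ).
(d)–(e): forbidden (parity, ΔS).
Allowed pairs: 1 of 10.

1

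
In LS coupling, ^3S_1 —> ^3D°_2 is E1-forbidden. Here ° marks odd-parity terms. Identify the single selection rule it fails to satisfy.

the ΔL = 0, ±1 rule

Parity must change: even → odd — passes.
ΔS = 0: S: 1 → 1 — passes.
ΔL = 0, ±1 (not L=0↔0): L: 0 → 2, ΔL = +2 — fails.
ΔJ = 0, ±1 (not J=0↔0): J: 1 → 2, ΔJ = +1 — passes.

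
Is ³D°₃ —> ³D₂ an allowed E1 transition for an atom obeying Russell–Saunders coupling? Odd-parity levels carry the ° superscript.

Parity must change: odd → even — ✓.
ΔS = 0: S: 1 → 1 — ✓.
ΔL = 0, ±1 (not L=0↔0): L: 2 → 2, ΔL = +0 — ✓.
ΔJ = 0, ±1 (not J=0↔0): J: 3 → 2, ΔJ = -1 — ✓.
All four E1 rules are satisfied.

allowed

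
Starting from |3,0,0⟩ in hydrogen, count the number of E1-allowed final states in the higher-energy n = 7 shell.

3

E1 requires Δl = ±1, so l_f ∈ {-1, 1}; with 0 ≤ l_f ≤ n_f−1 = 6, the allowed l_f values are {1}.
For l_f = 1: m_f ∈ {m_i−1, m_i, m_i+1} ∩ [−1, 1] = {-1, 0, 1} → 3 states.
Total: 3.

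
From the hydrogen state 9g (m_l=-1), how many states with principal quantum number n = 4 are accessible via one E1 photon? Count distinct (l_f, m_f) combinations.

3

E1 requires Δl = ±1, so l_f ∈ {3, 5}; with 0 ≤ l_f ≤ n_f−1 = 3, the allowed l_f values are {3}.
For l_f = 3: m_f ∈ {m_i−1, m_i, m_i+1} ∩ [−3, 3] = {-2, -1, 0} → 3 states.
Total: 3.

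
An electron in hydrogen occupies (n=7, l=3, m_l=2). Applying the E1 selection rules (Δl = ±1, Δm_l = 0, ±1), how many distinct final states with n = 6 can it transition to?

5

E1 requires Δl = ±1, so l_f ∈ {2, 4}; with 0 ≤ l_f ≤ n_f−1 = 5, the allowed l_f values are {2, 4}.
For l_f = 2: m_f ∈ {m_i−1, m_i, m_i+1} ∩ [−2, 2] = {1, 2} → 2 states.
For l_f = 4: m_f ∈ {m_i−1, m_i, m_i+1} ∩ [−4, 4] = {1, 2, 3} → 3 states.
Total: 5.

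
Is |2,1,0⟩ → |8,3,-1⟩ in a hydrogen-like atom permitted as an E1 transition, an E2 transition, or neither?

E2

Δl = 3 − 1 = +2; l_i + l_f = 4.
Δm_l = -1.
E1 (Δl = ±1, |Δm_l| ≤ 1): not satisfied.
E2 (Δl = 0,±2, l_i+l_f ≥ 2, |Δm_l| ≤ 2): satisfied.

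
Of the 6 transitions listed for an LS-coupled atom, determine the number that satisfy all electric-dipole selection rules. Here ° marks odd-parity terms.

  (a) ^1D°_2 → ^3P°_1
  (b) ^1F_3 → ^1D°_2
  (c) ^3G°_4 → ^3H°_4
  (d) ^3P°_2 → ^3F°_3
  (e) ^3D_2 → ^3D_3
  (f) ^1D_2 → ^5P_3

(a) forbidden (parity, ΔS fail)
(b) allowed
(c) forbidden (parity fails)
(d) forbidden (parity, ΔL fail)
(e) forbidden (parity fails)
(f) forbidden (parity, ΔS fail)
Total allowed: 1 of 6.

1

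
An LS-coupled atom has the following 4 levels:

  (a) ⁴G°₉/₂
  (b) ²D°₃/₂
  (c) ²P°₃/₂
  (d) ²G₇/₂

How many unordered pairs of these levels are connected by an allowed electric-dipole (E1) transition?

0

(a)–(b): forbidden (parity, ΔS, ΔL, ΔJ).
(a)–(c): forbidden (parity, ΔS, ΔL, ΔJ).
(a)–(d): forbidden (ΔS).
(b)–(c): forbidden (parity).
(b)–(d): forbidden (ΔL, ΔJ).
(c)–(d): forbidden (ΔL, ΔJ).
Allowed pairs: 0 of 6.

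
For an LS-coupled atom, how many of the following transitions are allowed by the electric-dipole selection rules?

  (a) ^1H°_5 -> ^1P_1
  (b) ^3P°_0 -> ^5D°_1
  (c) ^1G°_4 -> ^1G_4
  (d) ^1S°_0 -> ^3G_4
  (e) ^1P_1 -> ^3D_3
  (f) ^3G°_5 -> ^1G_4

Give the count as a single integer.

1

(a) forbidden (ΔL, ΔJ fail)
(b) forbidden (parity, ΔS fail)
(c) allowed
(d) forbidden (ΔS, ΔL, ΔJ fail)
(e) forbidden (parity, ΔS, ΔJ fail)
(f) forbidden (ΔS fails)
Total allowed: 1 of 6.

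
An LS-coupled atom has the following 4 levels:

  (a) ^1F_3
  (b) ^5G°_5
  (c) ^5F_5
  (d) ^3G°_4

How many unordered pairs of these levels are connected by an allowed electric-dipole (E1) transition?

(a)–(b): forbidden (ΔS, ΔJ).
(a)–(c): forbidden (parity, ΔS, ΔJ).
(a)–(d): forbidden (ΔS).
(b)–(c): allowed.
(b)–(d): forbidden (parity, ΔS).
(c)–(d): forbidden (ΔS).
Allowed pairs: 1 of 6.

1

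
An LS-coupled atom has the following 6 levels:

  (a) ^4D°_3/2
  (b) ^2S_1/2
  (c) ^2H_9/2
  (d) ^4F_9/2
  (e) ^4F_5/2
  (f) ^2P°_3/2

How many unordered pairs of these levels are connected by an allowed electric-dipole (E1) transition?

2

(a)–(b): forbidden (ΔS, ΔL).
(a)–(c): forbidden (ΔS, ΔL, ΔJ).
(a)–(d): forbidden (ΔJ).
(a)–(e): allowed.
(a)–(f): forbidden (parity, ΔS).
(b)–(c): forbidden (parity, ΔL, ΔJ).
(b)–(d): forbidden (parity, ΔS, ΔL, ΔJ).
(b)–(e): forbidden (parity, ΔS, ΔL, ΔJ).
(b)–(f): allowed.
(c)–(d): forbidden (parity, ΔS, ΔL).
(c)–(e): forbidden (parity, ΔS, ΔL, ΔJ).
(c)–(f): forbidden (ΔL, ΔJ).
(d)–(e): forbidden (parity, ΔJ).
(d)–(f): forbidden (ΔS, ΔL, ΔJ).
(e)–(f): forbidden (ΔS, ΔL).
Allowed pairs: 2 of 15.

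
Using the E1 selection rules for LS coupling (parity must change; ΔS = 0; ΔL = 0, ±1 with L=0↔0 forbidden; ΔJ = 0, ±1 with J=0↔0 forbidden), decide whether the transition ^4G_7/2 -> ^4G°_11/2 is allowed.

Initial level: S=3/2, L=4, J=7/2, parity even. Final level: S=3/2, L=4, J=11/2, parity odd.
Parity must change: even → odd — passes.
ΔS = 0: S: 3/2 → 3/2 — passes.
ΔL = 0, ±1 (not L=0↔0): L: 4 → 4, ΔL = +0 — passes.
ΔJ = 0, ±1 (not J=0↔0): J: 7/2 → 11/2, ΔJ = +2 — fails.
Rule(s) violated: ΔJ.

forbidden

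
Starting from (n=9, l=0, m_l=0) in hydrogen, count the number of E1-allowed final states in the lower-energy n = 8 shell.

3

E1 requires Δl = ±1, so l_f ∈ {-1, 1}; with 0 ≤ l_f ≤ n_f−1 = 7, the allowed l_f values are {1}.
For l_f = 1: m_f ∈ {m_i−1, m_i, m_i+1} ∩ [−1, 1] = {-1, 0, 1} → 3 states.
Total: 3.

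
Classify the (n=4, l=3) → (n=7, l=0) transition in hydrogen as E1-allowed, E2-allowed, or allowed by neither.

neither

Δl = 0 − 3 = -3; l_i + l_f = 3.
E1 (Δl = ±1): not satisfied.
E2 (Δl = 0,±2, l_i+l_f ≥ 2): not satisfied.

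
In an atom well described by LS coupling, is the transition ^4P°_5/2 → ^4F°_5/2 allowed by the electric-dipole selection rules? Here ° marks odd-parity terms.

Reading off the term symbols: S 3/2→3/2, L 1→3, J 5/2→5/2, parity odd→odd.
Parity must change: odd → odd — fails.
ΔJ = 0, ±1 (not J=0↔0): J: 5/2 → 5/2, ΔJ = +0 — ok.
ΔL = 0, ±1 (not L=0↔0): L: 1 → 3, ΔL = +2 — fails.
ΔS = 0: S: 3/2 → 3/2 — ok.
Rule(s) violated: parity, ΔL.

forbidden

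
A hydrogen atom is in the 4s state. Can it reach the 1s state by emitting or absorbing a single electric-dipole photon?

Δl = 0 − 0 = +0; the E1 rule Δl = ±1 is violated.
The transition is electric-dipole forbidden.

forbidden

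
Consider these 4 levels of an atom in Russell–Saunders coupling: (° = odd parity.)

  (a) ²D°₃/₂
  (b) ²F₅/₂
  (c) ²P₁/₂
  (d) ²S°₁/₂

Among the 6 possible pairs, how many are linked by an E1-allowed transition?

3

(a)–(b): allowed.
(a)–(c): allowed.
(a)–(d): forbidden (parity, ΔL).
(b)–(c): forbidden (parity, ΔL, ΔJ).
(b)–(d): forbidden (ΔL, ΔJ).
(c)–(d): allowed.
Allowed pairs: 3 of 6.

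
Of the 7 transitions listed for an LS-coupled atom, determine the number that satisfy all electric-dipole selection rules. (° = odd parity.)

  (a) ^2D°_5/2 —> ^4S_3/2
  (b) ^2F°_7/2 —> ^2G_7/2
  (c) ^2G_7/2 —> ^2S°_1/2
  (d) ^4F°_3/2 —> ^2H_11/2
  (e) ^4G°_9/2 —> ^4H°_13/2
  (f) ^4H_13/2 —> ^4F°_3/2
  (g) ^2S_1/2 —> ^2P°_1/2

(a) forbidden (ΔS, ΔL fail)
(b) allowed
(c) forbidden (ΔL, ΔJ fail)
(d) forbidden (ΔS, ΔL, ΔJ fail)
(e) forbidden (parity, ΔJ fail)
(f) forbidden (ΔL, ΔJ fail)
(g) allowed
Total allowed: 2 of 7.

2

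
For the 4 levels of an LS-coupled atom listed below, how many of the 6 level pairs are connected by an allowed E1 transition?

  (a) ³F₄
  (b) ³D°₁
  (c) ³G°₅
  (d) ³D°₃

2

(a)–(b): forbidden (ΔJ).
(a)–(c): allowed.
(a)–(d): allowed.
(b)–(c): forbidden (parity, ΔL, ΔJ).
(b)–(d): forbidden (parity, ΔJ).
(c)–(d): forbidden (parity, ΔL, ΔJ).
Allowed pairs: 2 of 6.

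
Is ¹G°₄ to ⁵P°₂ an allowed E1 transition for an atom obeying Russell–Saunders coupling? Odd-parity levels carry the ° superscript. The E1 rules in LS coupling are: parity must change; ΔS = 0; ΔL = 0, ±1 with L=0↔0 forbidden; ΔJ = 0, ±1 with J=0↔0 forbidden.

Initial level: S=0, L=4, J=4, parity odd. Final level: S=2, L=1, J=2, parity odd.
ΔJ = 0, ±1 (not J=0↔0): J: 4 → 2, ΔJ = -2 — violated.
ΔS = 0: S: 0 → 2 — violated.
Parity must change: odd → odd — violated.
ΔL = 0, ±1 (not L=0↔0): L: 4 → 1, ΔL = -3 — violated.
Rule(s) violated: parity, ΔS, ΔL, ΔJ.

forbidden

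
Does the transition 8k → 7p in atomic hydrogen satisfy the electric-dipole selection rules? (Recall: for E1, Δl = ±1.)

l: 7 → 1 (Δl = -6). Δl = ±1 fails.
The transition is electric-dipole forbidden.

forbidden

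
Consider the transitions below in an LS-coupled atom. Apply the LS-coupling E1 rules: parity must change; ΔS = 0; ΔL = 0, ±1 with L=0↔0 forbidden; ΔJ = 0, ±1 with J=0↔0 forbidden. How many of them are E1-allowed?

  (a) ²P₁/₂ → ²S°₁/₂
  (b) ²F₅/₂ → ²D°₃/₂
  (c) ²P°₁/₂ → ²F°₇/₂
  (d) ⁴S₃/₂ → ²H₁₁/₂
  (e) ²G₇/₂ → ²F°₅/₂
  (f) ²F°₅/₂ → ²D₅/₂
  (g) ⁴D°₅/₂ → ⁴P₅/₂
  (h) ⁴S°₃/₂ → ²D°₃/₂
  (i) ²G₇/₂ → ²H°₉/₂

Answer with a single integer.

(a) allowed
(b) allowed
(c) forbidden (parity, ΔL, ΔJ fail)
(d) forbidden (parity, ΔS, ΔL, ΔJ fail)
(e) allowed
(f) allowed
(g) allowed
(h) forbidden (parity, ΔS, ΔL fail)
(i) allowed
Total allowed: 6 of 9.

6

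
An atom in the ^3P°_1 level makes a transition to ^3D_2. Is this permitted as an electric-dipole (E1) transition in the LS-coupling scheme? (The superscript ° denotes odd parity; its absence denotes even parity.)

allowed

Reading off the term symbols: S 1→1, L 1→2, J 1→2, parity odd→even.
Parity must change: odd → even — ok.
ΔS = 0: S: 1 → 1 — ok.
ΔL = 0, ±1 (not L=0↔0): L: 1 → 2, ΔL = +1 — ok.
ΔJ = 0, ±1 (not J=0↔0): J: 1 → 2, ΔJ = +1 — ok.
All four E1 rules are satisfied.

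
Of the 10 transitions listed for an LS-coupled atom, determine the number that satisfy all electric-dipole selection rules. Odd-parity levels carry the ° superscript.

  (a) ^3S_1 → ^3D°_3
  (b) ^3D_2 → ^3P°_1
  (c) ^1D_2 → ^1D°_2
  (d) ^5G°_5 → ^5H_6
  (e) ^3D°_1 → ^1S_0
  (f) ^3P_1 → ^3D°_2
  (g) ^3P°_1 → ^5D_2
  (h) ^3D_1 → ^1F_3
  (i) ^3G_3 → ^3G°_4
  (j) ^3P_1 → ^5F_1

(a) forbidden (ΔL, ΔJ fail)
(b) allowed
(c) allowed
(d) allowed
(e) forbidden (ΔS, ΔL fail)
(f) allowed
(g) forbidden (ΔS fails)
(h) forbidden (parity, ΔS, ΔJ fail)
(i) allowed
(j) forbidden (parity, ΔS, ΔL fail)
Total allowed: 5 of 10.

5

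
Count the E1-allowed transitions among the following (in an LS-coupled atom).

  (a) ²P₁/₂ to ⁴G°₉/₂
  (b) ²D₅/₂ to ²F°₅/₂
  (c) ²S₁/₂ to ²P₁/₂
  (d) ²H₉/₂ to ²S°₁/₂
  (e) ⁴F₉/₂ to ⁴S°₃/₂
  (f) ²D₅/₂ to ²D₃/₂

1

(a) forbidden (ΔS, ΔL, ΔJ fail)
(b) allowed
(c) forbidden (parity fails)
(d) forbidden (ΔL, ΔJ fail)
(e) forbidden (ΔL, ΔJ fail)
(f) forbidden (parity fails)
Total allowed: 1 of 6.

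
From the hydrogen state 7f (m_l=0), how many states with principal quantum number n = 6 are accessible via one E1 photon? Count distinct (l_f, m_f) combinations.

6

E1 requires Δl = ±1, so l_f ∈ {2, 4}; with 0 ≤ l_f ≤ n_f−1 = 5, the allowed l_f values are {2, 4}.
For l_f = 2: m_f ∈ {m_i−1, m_i, m_i+1} ∩ [−2, 2] = {-1, 0, 1} → 3 states.
For l_f = 4: m_f ∈ {m_i−1, m_i, m_i+1} ∩ [−4, 4] = {-1, 0, 1} → 3 states.
Total: 6.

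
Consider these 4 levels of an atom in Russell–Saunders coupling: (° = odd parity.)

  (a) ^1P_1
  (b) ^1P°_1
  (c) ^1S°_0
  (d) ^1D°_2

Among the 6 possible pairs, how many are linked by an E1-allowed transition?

3

(a)–(b): allowed.
(a)–(c): allowed.
(a)–(d): allowed.
(b)–(c): forbidden (parity).
(b)–(d): forbidden (parity).
(c)–(d): forbidden (parity, ΔL, ΔJ).
Allowed pairs: 3 of 6.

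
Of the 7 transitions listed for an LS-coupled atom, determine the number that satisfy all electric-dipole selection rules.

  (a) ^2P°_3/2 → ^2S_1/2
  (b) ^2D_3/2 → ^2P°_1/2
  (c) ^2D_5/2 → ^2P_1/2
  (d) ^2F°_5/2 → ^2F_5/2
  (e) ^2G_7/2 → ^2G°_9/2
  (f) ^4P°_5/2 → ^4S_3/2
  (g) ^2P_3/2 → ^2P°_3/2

6

(a) allowed
(b) allowed
(c) forbidden (parity, ΔJ fail)
(d) allowed
(e) allowed
(f) allowed
(g) allowed
Total allowed: 6 of 7.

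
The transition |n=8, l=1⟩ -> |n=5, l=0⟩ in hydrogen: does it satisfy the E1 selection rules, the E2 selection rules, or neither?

Δl = 0 − 1 = -1; l_i + l_f = 1.
E1 (Δl = ±1): satisfied.
E2 (Δl = 0,±2, l_i+l_f ≥ 2): not satisfied.

E1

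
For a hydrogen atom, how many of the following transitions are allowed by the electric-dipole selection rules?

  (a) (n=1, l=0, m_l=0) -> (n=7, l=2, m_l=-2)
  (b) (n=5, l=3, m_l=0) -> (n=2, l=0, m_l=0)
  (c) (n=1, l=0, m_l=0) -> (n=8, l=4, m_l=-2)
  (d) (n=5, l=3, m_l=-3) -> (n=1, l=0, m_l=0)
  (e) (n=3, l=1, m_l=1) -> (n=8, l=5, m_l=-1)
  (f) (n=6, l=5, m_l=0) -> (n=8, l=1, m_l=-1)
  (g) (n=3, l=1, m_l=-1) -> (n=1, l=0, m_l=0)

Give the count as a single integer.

(a) forbidden — Δl = +2 (E1 requires Δl = ±1); Δm_l = -2 (E1 requires Δm_l = 0, ±1)
(b) forbidden — Δl = -3 (E1 requires Δl = ±1)
(c) forbidden — Δl = +4 (E1 requires Δl = ±1); Δm_l = -2 (E1 requires Δm_l = 0, ±1)
(d) forbidden — Δl = -3 (E1 requires Δl = ±1); Δm_l = +3 (E1 requires Δm_l = 0, ±1)
(e) forbidden — Δl = +4 (E1 requires Δl = ±1); Δm_l = -2 (E1 requires Δm_l = 0, ±1)
(f) forbidden — Δl = -4 (E1 requires Δl = ±1)
(g) allowed
Total allowed: 1 of 7.

1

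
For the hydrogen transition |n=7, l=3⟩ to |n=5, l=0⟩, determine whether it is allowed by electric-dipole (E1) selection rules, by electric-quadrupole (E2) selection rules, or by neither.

neither

Δl = 0 − 3 = -3; l_i + l_f = 3.
E1 (Δl = ±1): not satisfied.
E2 (Δl = 0,±2, l_i+l_f ≥ 2): not satisfied.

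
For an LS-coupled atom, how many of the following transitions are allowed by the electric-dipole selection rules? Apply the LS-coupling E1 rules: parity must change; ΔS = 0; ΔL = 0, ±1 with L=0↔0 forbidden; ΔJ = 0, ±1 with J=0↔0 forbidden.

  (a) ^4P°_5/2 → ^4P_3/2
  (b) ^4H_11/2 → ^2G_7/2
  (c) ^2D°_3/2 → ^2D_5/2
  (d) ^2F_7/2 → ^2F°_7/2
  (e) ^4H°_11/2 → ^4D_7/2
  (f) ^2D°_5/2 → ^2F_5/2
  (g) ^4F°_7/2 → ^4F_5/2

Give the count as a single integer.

5

(a) allowed
(b) forbidden (parity, ΔS, ΔJ fail)
(c) allowed
(d) allowed
(e) forbidden (ΔL, ΔJ fail)
(f) allowed
(g) allowed
Total allowed: 5 of 7.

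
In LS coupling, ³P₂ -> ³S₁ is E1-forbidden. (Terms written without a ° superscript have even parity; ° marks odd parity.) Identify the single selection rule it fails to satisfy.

parity

Parity must change: even → even — fails.
ΔS = 0: S: 1 → 1 — passes.
ΔL = 0, ±1 (not L=0↔0): L: 1 → 0, ΔL = -1 — passes.
ΔJ = 0, ±1 (not J=0↔0): J: 2 → 1, ΔJ = -1 — passes.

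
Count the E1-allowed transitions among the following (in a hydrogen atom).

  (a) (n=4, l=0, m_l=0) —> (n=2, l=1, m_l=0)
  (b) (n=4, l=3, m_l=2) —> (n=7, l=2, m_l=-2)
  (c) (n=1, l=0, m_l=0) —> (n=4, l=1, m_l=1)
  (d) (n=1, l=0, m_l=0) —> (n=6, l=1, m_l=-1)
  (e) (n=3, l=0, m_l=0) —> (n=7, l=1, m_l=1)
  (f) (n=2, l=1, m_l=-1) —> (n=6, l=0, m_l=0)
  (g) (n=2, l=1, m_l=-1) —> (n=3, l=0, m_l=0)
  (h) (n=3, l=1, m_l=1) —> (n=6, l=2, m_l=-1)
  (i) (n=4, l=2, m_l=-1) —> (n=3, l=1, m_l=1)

(a) allowed
(b) forbidden — Δm_l = -4 (E1 requires Δm_l = 0, ±1)
(c) allowed
(d) allowed
(e) allowed
(f) allowed
(g) allowed
(h) forbidden — Δm_l = -2 (E1 requires Δm_l = 0, ±1)
(i) forbidden — Δm_l = +2 (E1 requires Δm_l = 0, ±1)
Total allowed: 6 of 9.

6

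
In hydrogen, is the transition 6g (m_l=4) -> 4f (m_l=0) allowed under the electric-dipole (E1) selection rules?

forbidden

l: 4 → 3 (Δl = -1). Δl = ±1 satisfied.
Δm_l = 0 − (4) = -4. E1 requires Δm_l = 0, ±1: violated.
The transition is electric-dipole forbidden.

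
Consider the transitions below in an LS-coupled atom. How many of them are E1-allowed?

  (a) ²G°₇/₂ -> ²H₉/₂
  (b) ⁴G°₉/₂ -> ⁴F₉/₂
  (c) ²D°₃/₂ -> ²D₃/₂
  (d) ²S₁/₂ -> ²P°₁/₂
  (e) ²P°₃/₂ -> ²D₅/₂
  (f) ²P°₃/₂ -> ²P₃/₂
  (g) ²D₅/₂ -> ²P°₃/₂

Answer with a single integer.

7

(a) allowed
(b) allowed
(c) allowed
(d) allowed
(e) allowed
(f) allowed
(g) allowed
Total allowed: 7 of 7.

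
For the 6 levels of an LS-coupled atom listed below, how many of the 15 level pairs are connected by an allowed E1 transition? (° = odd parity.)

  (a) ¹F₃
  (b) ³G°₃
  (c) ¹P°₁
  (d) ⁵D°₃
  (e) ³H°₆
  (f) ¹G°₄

1

(a)–(b): forbidden (ΔS).
(a)–(c): forbidden (ΔL, ΔJ).
(a)–(d): forbidden (ΔS).
(a)–(e): forbidden (ΔS, ΔL, ΔJ).
(a)–(f): allowed.
(b)–(c): forbidden (parity, ΔS, ΔL, ΔJ).
(b)–(d): forbidden (parity, ΔS, ΔL).
(b)–(e): forbidden (parity, ΔJ).
(b)–(f): forbidden (parity, ΔS).
(c)–(d): forbidden (parity, ΔS, ΔJ).
(c)–(e): forbidden (parity, ΔS, ΔL, ΔJ).
(c)–(f): forbidden (parity, ΔL, ΔJ).
(d)–(e): forbidden (parity, ΔS, ΔL, ΔJ).
(d)–(f): forbidden (parity, ΔS, ΔL).
(e)–(f): forbidden (parity, ΔS, ΔJ).
Allowed pairs: 1 of 15.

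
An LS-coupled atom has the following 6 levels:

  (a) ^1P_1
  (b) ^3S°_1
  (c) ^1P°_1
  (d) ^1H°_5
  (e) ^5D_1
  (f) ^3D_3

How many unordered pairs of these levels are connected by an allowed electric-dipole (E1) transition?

(a)–(b): forbidden (ΔS).
(a)–(c): allowed.
(a)–(d): forbidden (ΔL, ΔJ).
(a)–(e): forbidden (parity, ΔS).
(a)–(f): forbidden (parity, ΔS, ΔJ).
(b)–(c): forbidden (parity, ΔS).
(b)–(d): forbidden (parity, ΔS, ΔL, ΔJ).
(b)–(e): forbidden (ΔS, ΔL).
(b)–(f): forbidden (ΔL, ΔJ).
(c)–(d): forbidden (parity, ΔL, ΔJ).
(c)–(e): forbidden (ΔS).
(c)–(f): forbidden (ΔS, ΔJ).
(d)–(e): forbidden (ΔS, ΔL, ΔJ).
(d)–(f): forbidden (ΔS, ΔL, ΔJ).
(e)–(f): forbidden (parity, ΔS, ΔJ).
Allowed pairs: 1 of 15.

1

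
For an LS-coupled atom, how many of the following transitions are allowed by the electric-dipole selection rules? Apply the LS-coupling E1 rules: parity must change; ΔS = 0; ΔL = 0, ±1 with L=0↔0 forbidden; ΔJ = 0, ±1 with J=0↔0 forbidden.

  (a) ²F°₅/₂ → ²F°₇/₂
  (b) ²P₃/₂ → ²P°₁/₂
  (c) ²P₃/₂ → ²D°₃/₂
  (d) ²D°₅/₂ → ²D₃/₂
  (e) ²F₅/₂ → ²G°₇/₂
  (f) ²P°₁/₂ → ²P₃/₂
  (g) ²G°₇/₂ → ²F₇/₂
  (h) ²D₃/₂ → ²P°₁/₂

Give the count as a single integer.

(a) forbidden (parity fails)
(b) allowed
(c) allowed
(d) allowed
(e) allowed
(f) allowed
(g) allowed
(h) allowed
Total allowed: 7 of 8.

7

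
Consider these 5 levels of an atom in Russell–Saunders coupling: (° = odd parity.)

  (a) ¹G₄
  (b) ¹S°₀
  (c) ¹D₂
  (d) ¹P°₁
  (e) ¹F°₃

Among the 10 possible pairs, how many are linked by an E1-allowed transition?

(a)–(b): forbidden (ΔL, ΔJ).
(a)–(c): forbidden (parity, ΔL, ΔJ).
(a)–(d): forbidden (ΔL, ΔJ).
(a)–(e): allowed.
(b)–(c): forbidden (ΔL, ΔJ).
(b)–(d): forbidden (parity).
(b)–(e): forbidden (parity, ΔL, ΔJ).
(c)–(d): allowed.
(c)–(e): allowed.
(d)–(e): forbidden (parity, ΔL, ΔJ).
Allowed pairs: 3 of 10.

3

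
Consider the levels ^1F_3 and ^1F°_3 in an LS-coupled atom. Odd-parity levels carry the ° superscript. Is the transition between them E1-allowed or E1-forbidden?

allowed

ΔS = 0: S: 0 → 0 — satisfied.
ΔL = 0, ±1 (not L=0↔0): L: 3 → 3, ΔL = +0 — satisfied.
Parity must change: even → odd — satisfied.
ΔJ = 0, ±1 (not J=0↔0): J: 3 → 3, ΔJ = +0 — satisfied.
All four E1 rules are satisfied.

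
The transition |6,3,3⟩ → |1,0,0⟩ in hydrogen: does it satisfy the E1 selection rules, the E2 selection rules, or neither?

neither

Δl = 0 − 3 = -3; l_i + l_f = 3.
Δm_l = -3.
E1 (Δl = ±1, |Δm_l| ≤ 1): not satisfied.
E2 (Δl = 0,±2, l_i+l_f ≥ 2, |Δm_l| ≤ 2): not satisfied.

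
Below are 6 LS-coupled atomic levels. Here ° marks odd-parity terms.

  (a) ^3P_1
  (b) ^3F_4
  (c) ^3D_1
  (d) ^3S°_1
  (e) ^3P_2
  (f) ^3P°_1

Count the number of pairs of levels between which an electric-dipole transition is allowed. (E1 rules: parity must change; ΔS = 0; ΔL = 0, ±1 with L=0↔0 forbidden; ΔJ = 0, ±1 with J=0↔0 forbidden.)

(a)–(b): forbidden (parity, ΔL, ΔJ).
(a)–(c): forbidden (parity).
(a)–(d): allowed.
(a)–(e): forbidden (parity).
(a)–(f): allowed.
(b)–(c): forbidden (parity, ΔJ).
(b)–(d): forbidden (ΔL, ΔJ).
(b)–(e): forbidden (parity, ΔL, ΔJ).
(b)–(f): forbidden (ΔL, ΔJ).
(c)–(d): forbidden (ΔL).
(c)–(e): forbidden (parity).
(c)–(f): allowed.
(d)–(e): allowed.
(d)–(f): forbidden (parity).
(e)–(f): allowed.
Allowed pairs: 5 of 15.

5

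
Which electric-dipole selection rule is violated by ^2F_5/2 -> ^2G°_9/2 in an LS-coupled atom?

ΔL = 0, ±1 (not L=0↔0): L: 3 → 4, ΔL = +1 — ok.
Parity must change: even → odd — ok.
ΔJ = 0, ±1 (not J=0↔0): J: 5/2 → 9/2, ΔJ = +2 — fails.
ΔS = 0: S: 1/2 → 1/2 — ok.

the ΔJ = 0, ±1 rule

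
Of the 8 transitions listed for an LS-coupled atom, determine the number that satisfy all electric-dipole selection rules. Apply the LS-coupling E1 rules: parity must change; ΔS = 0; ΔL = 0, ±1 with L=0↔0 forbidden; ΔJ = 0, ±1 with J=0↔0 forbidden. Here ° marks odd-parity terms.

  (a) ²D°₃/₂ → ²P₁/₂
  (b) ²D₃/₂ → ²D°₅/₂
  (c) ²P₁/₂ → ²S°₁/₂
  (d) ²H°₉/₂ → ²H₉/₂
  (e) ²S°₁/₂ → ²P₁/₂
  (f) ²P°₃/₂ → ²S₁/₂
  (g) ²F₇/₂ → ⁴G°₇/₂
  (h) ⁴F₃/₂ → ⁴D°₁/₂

(a) allowed
(b) allowed
(c) allowed
(d) allowed
(e) allowed
(f) allowed
(g) forbidden (ΔS fails)
(h) allowed
Total allowed: 7 of 8.

7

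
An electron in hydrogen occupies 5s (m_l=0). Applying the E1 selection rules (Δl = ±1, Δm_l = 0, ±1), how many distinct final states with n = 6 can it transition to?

3

E1 requires Δl = ±1, so l_f ∈ {-1, 1}; with 0 ≤ l_f ≤ n_f−1 = 5, the allowed l_f values are {1}.
For l_f = 1: m_f ∈ {m_i−1, m_i, m_i+1} ∩ [−1, 1] = {-1, 0, 1} → 3 states.
Total: 3.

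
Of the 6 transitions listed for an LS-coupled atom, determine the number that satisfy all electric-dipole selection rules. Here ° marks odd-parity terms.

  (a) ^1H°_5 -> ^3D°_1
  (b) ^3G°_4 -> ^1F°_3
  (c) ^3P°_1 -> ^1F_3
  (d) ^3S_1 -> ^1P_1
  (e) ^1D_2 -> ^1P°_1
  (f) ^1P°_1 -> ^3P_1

1

(a) forbidden (parity, ΔS, ΔL, ΔJ fail)
(b) forbidden (parity, ΔS fail)
(c) forbidden (ΔS, ΔL, ΔJ fail)
(d) forbidden (parity, ΔS fail)
(e) allowed
(f) forbidden (ΔS fails)
Total allowed: 1 of 6.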